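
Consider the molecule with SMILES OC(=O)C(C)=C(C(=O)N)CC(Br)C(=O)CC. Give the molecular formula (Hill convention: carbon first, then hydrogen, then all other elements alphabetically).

C10H14BrNO4

Walk through each heavy atom and fill implicit hydrogens from standard valence (C 4, N 3, O 2, S 2, halogen 1):
  atom 1: O, bond orders sum to 1 (valence 2) → 1 H
  atom 2: C, bond orders sum to 4 (valence 4) → 0 H
  atom 3: O, bond orders sum to 2 (valence 2) → 0 H
  atom 4: C, bond orders sum to 4 (valence 4) → 0 H
  atom 5: C, bond orders sum to 1 (valence 4) → 3 H
  atom 6: C, bond orders sum to 4 (valence 4) → 0 H
  atom 7: C, bond orders sum to 4 (valence 4) → 0 H
  atom 8: O, bond orders sum to 2 (valence 2) → 0 H
  atom 9: N, bond orders sum to 1 (valence 3) → 2 H
  atom 10: C, bond orders sum to 2 (valence 4) → 2 H
  atom 11: C, bond orders sum to 3 (valence 4) → 1 H
  atom 12: Br (halogen, monovalent) → 0 H
  atom 13: C, bond orders sum to 4 (valence 4) → 0 H
  atom 14: O, bond orders sum to 2 (valence 2) → 0 H
  atom 15: C, bond orders sum to 2 (valence 4) → 2 H
  atom 16: C, bond orders sum to 1 (valence 4) → 3 H
Totals → C:10, H:14, Br:1, N:1, O:4.
In Hill order: C10H14BrNO4.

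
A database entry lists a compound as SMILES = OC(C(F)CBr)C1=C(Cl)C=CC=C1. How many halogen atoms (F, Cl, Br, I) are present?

3

Halogen atoms appear at heavy-atom positions 4, 6, 9 (1×Br, 1×Cl, 1×F).
Other groups present: 1 hydroxyl.
Halogen count: 3.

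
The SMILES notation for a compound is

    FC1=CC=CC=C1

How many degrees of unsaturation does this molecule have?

Molecular formula: C6H5F.
DoU = (2C + 2 + N − H − X) / 2, where X is the halogen count and O/S are ignored.
    = (2·6 + 2 + 0 − 5 − 1) / 2 = 8 / 2 = 4.

4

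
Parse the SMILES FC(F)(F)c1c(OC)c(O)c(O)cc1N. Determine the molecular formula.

C8H8F3NO3

Walk through each heavy atom and fill implicit hydrogens from standard valence (C 4, N 3, O 2, S 2, halogen 1); for lowercase aromatic atoms, an aromatic c carries 1 H when it has two neighbours and 0 H with three, and aromatic n carries 0 H:
  atom 1: F (halogen, monovalent) → 0 H
  atom 2: C, bond orders sum to 4 (valence 4) → 0 H
  atom 3: F (halogen, monovalent) → 0 H
  atom 4: F (halogen, monovalent) → 0 H
  atom 5: aromatic c, 3 neighbours → 0 H
  atom 6: aromatic c, 3 neighbours → 0 H
  atom 7: O, bond orders sum to 2 (valence 2) → 0 H
  atom 8: C, bond orders sum to 1 (valence 4) → 3 H
  atom 9: aromatic c, 3 neighbours → 0 H
  atom 10: O, bond orders sum to 1 (valence 2) → 1 H
  atom 11: aromatic c, 3 neighbours → 0 H
  atom 12: O, bond orders sum to 1 (valence 2) → 1 H
  atom 13: aromatic c, 2 neighbours → 1 H
  atom 14: aromatic c, 3 neighbours → 0 H
  atom 15: N, bond orders sum to 1 (valence 3) → 2 H
Totals → C:8, H:8, F:3, N:1, O:3.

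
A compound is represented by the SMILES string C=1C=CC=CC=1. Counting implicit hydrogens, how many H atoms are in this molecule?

6

Walk through each heavy atom and fill implicit hydrogens from standard valence (C 4, N 3, O 2, S 2, halogen 1):
  atom 1: C, bond orders sum to 3 (valence 4) → 1 H
  atom 2: C, bond orders sum to 3 (valence 4) → 1 H
  atom 3: C, bond orders sum to 3 (valence 4) → 1 H
  atom 4: C, bond orders sum to 3 (valence 4) → 1 H
  atom 5: C, bond orders sum to 3 (valence 4) → 1 H
  atom 6: C, bond orders sum to 3 (valence 4) → 1 H
Total hydrogens: 6.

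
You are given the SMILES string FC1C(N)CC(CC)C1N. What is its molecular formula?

C7H15FN2

Walk through each heavy atom and fill implicit hydrogens from standard valence (C 4, N 3, O 2, S 2, halogen 1):
  atom 1: F (halogen, monovalent) → 0 H
  atom 2: C, bond orders sum to 3 (valence 4) → 1 H
  atom 3: C, bond orders sum to 3 (valence 4) → 1 H
  atom 4: N, bond orders sum to 1 (valence 3) → 2 H
  atom 5: C, bond orders sum to 2 (valence 4) → 2 H
  atom 6: C, bond orders sum to 3 (valence 4) → 1 H
  atom 7: C, bond orders sum to 2 (valence 4) → 2 H
  atom 8: C, bond orders sum to 1 (valence 4) → 3 H
  atom 9: C, bond orders sum to 3 (valence 4) → 1 H
  atom 10: N, bond orders sum to 1 (valence 3) → 2 H
Totals → C:7, H:15, F:1, N:2.
In Hill order: C7H15FN2.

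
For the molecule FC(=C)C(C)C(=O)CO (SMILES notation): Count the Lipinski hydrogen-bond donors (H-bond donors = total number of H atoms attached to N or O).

1

Donors: find every N or O and count the H atoms it carries.
  atom 7 (O): bond orders sum to 2 → 0 H
  atom 9 (O): bond orders sum to 1 → 1 H
Lipinski HBD = 1.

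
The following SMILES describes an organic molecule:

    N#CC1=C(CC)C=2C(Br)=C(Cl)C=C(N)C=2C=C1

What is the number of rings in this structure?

In SMILES, each pair of matching ring-closure digits denotes one ring-closing bond; the number of such bonds equals the number of independent rings.
Ring-closure bonds here: 2.

2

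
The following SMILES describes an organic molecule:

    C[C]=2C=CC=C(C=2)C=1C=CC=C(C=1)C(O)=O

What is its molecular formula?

Walk through each heavy atom and fill implicit hydrogens from standard valence (C 4, N 3, O 2, S 2, halogen 1):
  atom 1: C, bond orders sum to 1 (valence 4) → 3 H
  atom 2: C with explicit H count 0
  atom 3: C, bond orders sum to 3 (valence 4) → 1 H
  atom 4: C, bond orders sum to 3 (valence 4) → 1 H
  atom 5: C, bond orders sum to 3 (valence 4) → 1 H
  atom 6: C, bond orders sum to 4 (valence 4) → 0 H
  atom 7: C, bond orders sum to 3 (valence 4) → 1 H
  atom 8: C, bond orders sum to 4 (valence 4) → 0 H
  atom 9: C, bond orders sum to 3 (valence 4) → 1 H
  atom 10: C, bond orders sum to 3 (valence 4) → 1 H
  atom 11: C, bond orders sum to 3 (valence 4) → 1 H
  atom 12: C, bond orders sum to 4 (valence 4) → 0 H
  atom 13: C, bond orders sum to 3 (valence 4) → 1 H
  atom 14: C, bond orders sum to 4 (valence 4) → 0 H
  atom 15: O, bond orders sum to 1 (valence 2) → 1 H
  atom 16: O, bond orders sum to 2 (valence 2) → 0 H
Totals → C:14, H:12, O:2.

C14H12O2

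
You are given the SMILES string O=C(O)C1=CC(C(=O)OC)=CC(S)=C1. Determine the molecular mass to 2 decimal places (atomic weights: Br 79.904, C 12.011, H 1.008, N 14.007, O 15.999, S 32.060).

212.22 g/mol

First, the molecular formula is C9H8O4S (counting implicit H from valence).
  C: 9 × 12.011 = 108.099
  H: 8 × 1.008 = 8.064
  O: 4 × 15.999 = 63.996
  S: 1 × 32.060 = 32.060
Sum: 9×12.011 + 8×1.008 + 4×15.999 + 1×32.060 = 212.219 → 212.22 g/mol.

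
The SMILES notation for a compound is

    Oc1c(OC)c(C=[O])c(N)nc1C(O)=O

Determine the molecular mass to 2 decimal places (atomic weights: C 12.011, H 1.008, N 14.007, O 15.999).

212.16 g/mol

First, the molecular formula is C8H8N2O5 (counting implicit H from valence).
  C: 8 × 12.011 = 96.088
  H: 8 × 1.008 = 8.064
  N: 2 × 14.007 = 28.014
  O: 5 × 15.999 = 79.995
Sum: 8×12.011 + 8×1.008 + 2×14.007 + 5×15.999 = 212.161 → 212.16 g/mol.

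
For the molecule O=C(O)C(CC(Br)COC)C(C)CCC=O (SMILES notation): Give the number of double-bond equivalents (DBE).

Degree of unsaturation = (number of rings) + (number of π bonds).
Ring closures in the SMILES: 0.
π bonds: 2 double bonds (each 1 DoU) → 2 DoU from unsaturation.
Total DoU = 0 + 2 = 2.

2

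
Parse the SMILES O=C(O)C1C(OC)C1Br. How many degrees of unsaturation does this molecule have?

Degree of unsaturation = (number of rings) + (number of π bonds).
Ring closures in the SMILES: 1.
π bonds: 1 double bond (each 1 DoU) → 1 DoU from unsaturation.
Total DoU = 1 + 1 = 2.

2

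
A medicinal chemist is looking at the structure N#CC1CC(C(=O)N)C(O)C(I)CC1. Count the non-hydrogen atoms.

14

Every atom symbol written in the SMILES (organic subset) is one heavy atom; implicit H are not written.
Heavy atoms by element → C:9, I:1, N:2, O:2.
Total: 14.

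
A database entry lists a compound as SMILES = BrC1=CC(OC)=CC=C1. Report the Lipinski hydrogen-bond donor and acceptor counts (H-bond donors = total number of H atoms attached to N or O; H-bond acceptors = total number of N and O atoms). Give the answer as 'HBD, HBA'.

Donors: find every N or O and count the H atoms it carries.
  atom 5 (O): bond orders sum to 2 → 0 H
Lipinski HBD = 0.
Acceptors: N atoms = 0, O atoms = 1 → HBA = 1.

0, 1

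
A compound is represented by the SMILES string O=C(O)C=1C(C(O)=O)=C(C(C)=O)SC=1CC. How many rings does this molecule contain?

1

In SMILES, each pair of matching ring-closure digits denotes one ring-closing bond; the number of such bonds equals the number of independent rings.
Ring-closure bonds here: 1.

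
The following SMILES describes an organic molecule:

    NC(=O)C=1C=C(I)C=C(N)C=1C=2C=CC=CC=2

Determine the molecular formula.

Walk through each heavy atom and fill implicit hydrogens from standard valence (C 4, N 3, O 2, S 2, halogen 1):
  atom 1: N, bond orders sum to 1 (valence 3) → 2 H
  atom 2: C, bond orders sum to 4 (valence 4) → 0 H
  atom 3: O, bond orders sum to 2 (valence 2) → 0 H
  atom 4: C, bond orders sum to 4 (valence 4) → 0 H
  atom 5: C, bond orders sum to 3 (valence 4) → 1 H
  atom 6: C, bond orders sum to 4 (valence 4) → 0 H
  atom 7: I (halogen, monovalent) → 0 H
  atom 8: C, bond orders sum to 3 (valence 4) → 1 H
  atom 9: C, bond orders sum to 4 (valence 4) → 0 H
  atom 10: N, bond orders sum to 1 (valence 3) → 2 H
  atom 11: C, bond orders sum to 4 (valence 4) → 0 H
  atom 12: C, bond orders sum to 4 (valence 4) → 0 H
  atom 13: C, bond orders sum to 3 (valence 4) → 1 H
  atom 14: C, bond orders sum to 3 (valence 4) → 1 H
  atom 15: C, bond orders sum to 3 (valence 4) → 1 H
  atom 16: C, bond orders sum to 3 (valence 4) → 1 H
  atom 17: C, bond orders sum to 3 (valence 4) → 1 H
Totals → C:13, H:11, I:1, N:2, O:1.
In Hill order: C13H11IN2O.

C13H11IN2O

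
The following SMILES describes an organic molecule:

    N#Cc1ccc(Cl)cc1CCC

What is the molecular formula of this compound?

C10H10ClN

Walk through each heavy atom and fill implicit hydrogens from standard valence (C 4, N 3, O 2, S 2, halogen 1); for lowercase aromatic atoms, an aromatic c carries 1 H when it has two neighbours and 0 H with three, and aromatic n carries 0 H:
  atom 1: N, bond orders sum to 3 (valence 3) → 0 H
  atom 2: C, bond orders sum to 4 (valence 4) → 0 H
  atom 3: aromatic c, 3 neighbours → 0 H
  atom 4: aromatic c, 2 neighbours → 1 H
  atom 5: aromatic c, 2 neighbours → 1 H
  atom 6: aromatic c, 3 neighbours → 0 H
  atom 7: Cl (halogen, monovalent) → 0 H
  atom 8: aromatic c, 2 neighbours → 1 H
  atom 9: aromatic c, 3 neighbours → 0 H
  atom 10: C, bond orders sum to 2 (valence 4) → 2 H
  atom 11: C, bond orders sum to 2 (valence 4) → 2 H
  atom 12: C, bond orders sum to 1 (valence 4) → 3 H
Totals → C:10, H:10, Cl:1, N:1.
In Hill order: C10H10ClN.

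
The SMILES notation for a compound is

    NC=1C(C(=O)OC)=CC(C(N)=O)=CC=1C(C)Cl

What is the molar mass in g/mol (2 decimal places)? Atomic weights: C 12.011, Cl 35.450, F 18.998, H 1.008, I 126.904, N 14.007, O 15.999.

256.69 g/mol

First, the molecular formula is C11H13ClN2O3 (counting implicit H from valence).
  C: 11 × 12.011 = 132.121
  Cl: 1 × 35.450 = 35.450
  H: 13 × 1.008 = 13.104
  N: 2 × 14.007 = 28.014
  O: 3 × 15.999 = 47.997
Sum: 11×12.011 + 1×35.450 + 13×1.008 + 2×14.007 + 3×15.999 = 256.686 → 256.69 g/mol.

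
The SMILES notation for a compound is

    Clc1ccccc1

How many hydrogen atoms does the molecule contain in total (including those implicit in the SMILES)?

Walk through each heavy atom and fill implicit hydrogens from standard valence (C 4, N 3, O 2, S 2, halogen 1); for lowercase aromatic atoms, an aromatic c carries 1 H when it has two neighbours and 0 H with three, and aromatic n carries 0 H:
  atom 1: Cl (halogen, monovalent) → 0 H
  atom 2: aromatic c, 3 neighbours → 0 H
  atom 3: aromatic c, 2 neighbours → 1 H
  atom 4: aromatic c, 2 neighbours → 1 H
  atom 5: aromatic c, 2 neighbours → 1 H
  atom 6: aromatic c, 2 neighbours → 1 H
  atom 7: aromatic c, 2 neighbours → 1 H
Total hydrogens: 5.

5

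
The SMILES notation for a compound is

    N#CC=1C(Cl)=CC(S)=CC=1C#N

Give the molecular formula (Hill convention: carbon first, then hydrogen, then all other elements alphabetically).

C8H3ClN2S

Walk through each heavy atom and fill implicit hydrogens from standard valence (C 4, N 3, O 2, S 2, halogen 1):
  atom 1: N, bond orders sum to 3 (valence 3) → 0 H
  atom 2: C, bond orders sum to 4 (valence 4) → 0 H
  atom 3: C, bond orders sum to 4 (valence 4) → 0 H
  atom 4: C, bond orders sum to 4 (valence 4) → 0 H
  atom 5: Cl (halogen, monovalent) → 0 H
  atom 6: C, bond orders sum to 3 (valence 4) → 1 H
  atom 7: C, bond orders sum to 4 (valence 4) → 0 H
  atom 8: S, bond orders sum to 1 (valence 2) → 1 H
  atom 9: C, bond orders sum to 3 (valence 4) → 1 H
  atom 10: C, bond orders sum to 4 (valence 4) → 0 H
  atom 11: C, bond orders sum to 4 (valence 4) → 0 H
  atom 12: N, bond orders sum to 3 (valence 3) → 0 H
Totals → C:8, H:3, Cl:1, N:2, S:1.
In Hill order: C8H3ClN2S.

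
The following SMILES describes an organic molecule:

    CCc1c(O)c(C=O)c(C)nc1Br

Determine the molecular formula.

C9H10BrNO2

Walk through each heavy atom and fill implicit hydrogens from standard valence (C 4, N 3, O 2, S 2, halogen 1); for lowercase aromatic atoms, an aromatic c carries 1 H when it has two neighbours and 0 H with three, and aromatic n carries 0 H:
  atom 1: C, bond orders sum to 1 (valence 4) → 3 H
  atom 2: C, bond orders sum to 2 (valence 4) → 2 H
  atom 3: aromatic c, 3 neighbours → 0 H
  atom 4: aromatic c, 3 neighbours → 0 H
  atom 5: O, bond orders sum to 1 (valence 2) → 1 H
  atom 6: aromatic c, 3 neighbours → 0 H
  atom 7: C, bond orders sum to 3 (valence 4) → 1 H
  atom 8: O, bond orders sum to 2 (valence 2) → 0 H
  atom 9: aromatic c, 3 neighbours → 0 H
  atom 10: C, bond orders sum to 1 (valence 4) → 3 H
  atom 11: aromatic n, 2 neighbours → 0 H
  atom 12: aromatic c, 3 neighbours → 0 H
  atom 13: Br (halogen, monovalent) → 0 H
Totals → C:9, H:10, Br:1, N:1, O:2.
In Hill order: C9H10BrNO2.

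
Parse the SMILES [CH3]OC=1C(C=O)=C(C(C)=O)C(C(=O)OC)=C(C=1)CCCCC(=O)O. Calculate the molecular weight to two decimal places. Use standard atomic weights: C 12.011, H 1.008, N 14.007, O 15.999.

336.34 g/mol

First, the molecular formula is C17H20O7 (counting implicit H from valence).
  C: 17 × 12.011 = 204.187
  H: 20 × 1.008 = 20.160
  O: 7 × 15.999 = 111.993
Sum: 17×12.011 + 20×1.008 + 7×15.999 = 336.340 → 336.34 g/mol.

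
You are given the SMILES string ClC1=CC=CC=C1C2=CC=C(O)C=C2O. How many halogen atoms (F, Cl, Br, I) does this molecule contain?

1

Halogen atoms appear at heavy-atom position 1 (1×Cl).
Other groups present: 2 hydroxyl.
Halogen count: 1.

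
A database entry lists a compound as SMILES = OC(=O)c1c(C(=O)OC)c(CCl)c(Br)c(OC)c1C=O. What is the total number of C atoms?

12

Count every carbon token in the SMILES (each C, including those in ring-closure positions and inside branches).
Carbon count: 12.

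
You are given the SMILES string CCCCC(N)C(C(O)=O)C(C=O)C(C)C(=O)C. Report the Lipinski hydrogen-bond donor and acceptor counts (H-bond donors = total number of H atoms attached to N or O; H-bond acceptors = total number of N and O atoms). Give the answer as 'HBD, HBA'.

3, 5

Donors: find every N or O and count the H atoms it carries.
  atom 6 (N): bond orders sum to 1 → 2 H
  atom 9 (O): bond orders sum to 1 → 1 H
  atom 10 (O): bond orders sum to 2 → 0 H
  atom 13 (O): bond orders sum to 2 → 0 H
  atom 17 (O): bond orders sum to 2 → 0 H
Lipinski HBD = 3.
Acceptors: N atoms = 1, O atoms = 4 → HBA = 5.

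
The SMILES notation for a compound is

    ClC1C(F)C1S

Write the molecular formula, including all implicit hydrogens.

Walk through each heavy atom and fill implicit hydrogens from standard valence (C 4, N 3, O 2, S 2, halogen 1):
  atom 1: Cl (halogen, monovalent) → 0 H
  atom 2: C, bond orders sum to 3 (valence 4) → 1 H
  atom 3: C, bond orders sum to 3 (valence 4) → 1 H
  atom 4: F (halogen, monovalent) → 0 H
  atom 5: C, bond orders sum to 3 (valence 4) → 1 H
  atom 6: S, bond orders sum to 1 (valence 2) → 1 H
Totals → C:3, H:4, Cl:1, F:1, S:1.
In Hill order: C3H4ClFS.

C3H4ClFS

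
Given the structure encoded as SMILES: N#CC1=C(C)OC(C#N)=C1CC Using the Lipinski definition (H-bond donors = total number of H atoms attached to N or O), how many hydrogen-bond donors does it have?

0

Donors: find every N or O and count the H atoms it carries.
  atom 1 (N): bond orders sum to 3 → 0 H
  atom 6 (O): bond orders sum to 2 → 0 H
  atom 9 (N): bond orders sum to 3 → 0 H
Lipinski HBD = 0.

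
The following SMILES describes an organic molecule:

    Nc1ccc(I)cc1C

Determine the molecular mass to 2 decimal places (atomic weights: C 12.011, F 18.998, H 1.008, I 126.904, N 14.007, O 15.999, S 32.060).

233.05 g/mol

First, the molecular formula is C7H8IN (counting implicit H from valence).
  C: 7 × 12.011 = 84.077
  H: 8 × 1.008 = 8.064
  I: 1 × 126.904 = 126.904
  N: 1 × 14.007 = 14.007
Sum: 7×12.011 + 8×1.008 + 1×126.904 + 1×14.007 = 233.052 → 233.05 g/mol.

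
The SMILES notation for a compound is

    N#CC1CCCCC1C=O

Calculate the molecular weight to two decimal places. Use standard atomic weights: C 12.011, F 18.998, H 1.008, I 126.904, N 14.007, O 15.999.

First, the molecular formula is C8H11NO (counting implicit H from valence).
  C: 8 × 12.011 = 96.088
  H: 11 × 1.008 = 11.088
  N: 1 × 14.007 = 14.007
  O: 1 × 15.999 = 15.999
Sum: 8×12.011 + 11×1.008 + 1×14.007 + 1×15.999 = 137.182 → 137.18 g/mol.

137.18 g/mol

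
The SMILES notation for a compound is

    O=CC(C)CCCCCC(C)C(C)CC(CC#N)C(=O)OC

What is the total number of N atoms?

1

Scan the SMILES for N atoms (remember two-letter symbols like Cl and Br are single atoms).
Nitrogen count: 1.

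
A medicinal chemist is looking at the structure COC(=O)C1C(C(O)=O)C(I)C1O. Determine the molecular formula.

Walk through each heavy atom and fill implicit hydrogens from standard valence (C 4, N 3, O 2, S 2, halogen 1):
  atom 1: C, bond orders sum to 1 (valence 4) → 3 H
  atom 2: O, bond orders sum to 2 (valence 2) → 0 H
  atom 3: C, bond orders sum to 4 (valence 4) → 0 H
  atom 4: O, bond orders sum to 2 (valence 2) → 0 H
  atom 5: C, bond orders sum to 3 (valence 4) → 1 H
  atom 6: C, bond orders sum to 3 (valence 4) → 1 H
  atom 7: C, bond orders sum to 4 (valence 4) → 0 H
  atom 8: O, bond orders sum to 1 (valence 2) → 1 H
  atom 9: O, bond orders sum to 2 (valence 2) → 0 H
  atom 10: C, bond orders sum to 3 (valence 4) → 1 H
  atom 11: I (halogen, monovalent) → 0 H
  atom 12: C, bond orders sum to 3 (valence 4) → 1 H
  atom 13: O, bond orders sum to 1 (valence 2) → 1 H
Totals → C:7, H:9, I:1, O:5.

C7H9IO5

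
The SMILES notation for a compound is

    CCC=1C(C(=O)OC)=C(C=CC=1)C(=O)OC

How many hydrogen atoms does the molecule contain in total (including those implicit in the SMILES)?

Walk through each heavy atom and fill implicit hydrogens from standard valence (C 4, N 3, O 2, S 2, halogen 1):
  atom 1: C, bond orders sum to 1 (valence 4) → 3 H
  atom 2: C, bond orders sum to 2 (valence 4) → 2 H
  atom 3: C, bond orders sum to 4 (valence 4) → 0 H
  atom 4: C, bond orders sum to 4 (valence 4) → 0 H
  atom 5: C, bond orders sum to 4 (valence 4) → 0 H
  atom 6: O, bond orders sum to 2 (valence 2) → 0 H
  atom 7: O, bond orders sum to 2 (valence 2) → 0 H
  atom 8: C, bond orders sum to 1 (valence 4) → 3 H
  atom 9: C, bond orders sum to 4 (valence 4) → 0 H
  atom 10: C, bond orders sum to 3 (valence 4) → 1 H
  atom 11: C, bond orders sum to 3 (valence 4) → 1 H
  atom 12: C, bond orders sum to 3 (valence 4) → 1 H
  atom 13: C, bond orders sum to 4 (valence 4) → 0 H
  atom 14: O, bond orders sum to 2 (valence 2) → 0 H
  atom 15: O, bond orders sum to 2 (valence 2) → 0 H
  atom 16: C, bond orders sum to 1 (valence 4) → 3 H
Total hydrogens: 14.

14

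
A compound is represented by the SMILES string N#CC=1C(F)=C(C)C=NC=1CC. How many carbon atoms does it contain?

Count every carbon token in the SMILES (each C, including those in ring-closure positions and inside branches).
Carbon count: 9.

9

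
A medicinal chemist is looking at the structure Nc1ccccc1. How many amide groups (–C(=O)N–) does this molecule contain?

Scan the SMILES for the amide motif — none present.
Groups that are present: 1 primary amine.

0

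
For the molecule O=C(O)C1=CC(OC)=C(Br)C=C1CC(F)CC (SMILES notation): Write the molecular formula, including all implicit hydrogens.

C12H14BrFO3

Walk through each heavy atom and fill implicit hydrogens from standard valence (C 4, N 3, O 2, S 2, halogen 1):
  atom 1: O, bond orders sum to 2 (valence 2) → 0 H
  atom 2: C, bond orders sum to 4 (valence 4) → 0 H
  atom 3: O, bond orders sum to 1 (valence 2) → 1 H
  atom 4: C, bond orders sum to 4 (valence 4) → 0 H
  atom 5: C, bond orders sum to 3 (valence 4) → 1 H
  atom 6: C, bond orders sum to 4 (valence 4) → 0 H
  atom 7: O, bond orders sum to 2 (valence 2) → 0 H
  atom 8: C, bond orders sum to 1 (valence 4) → 3 H
  atom 9: C, bond orders sum to 4 (valence 4) → 0 H
  atom 10: Br (halogen, monovalent) → 0 H
  atom 11: C, bond orders sum to 3 (valence 4) → 1 H
  atom 12: C, bond orders sum to 4 (valence 4) → 0 H
  atom 13: C, bond orders sum to 2 (valence 4) → 2 H
  atom 14: C, bond orders sum to 3 (valence 4) → 1 H
  atom 15: F (halogen, monovalent) → 0 H
  atom 16: C, bond orders sum to 2 (valence 4) → 2 H
  atom 17: C, bond orders sum to 1 (valence 4) → 3 H
Totals → C:12, H:14, Br:1, F:1, O:3.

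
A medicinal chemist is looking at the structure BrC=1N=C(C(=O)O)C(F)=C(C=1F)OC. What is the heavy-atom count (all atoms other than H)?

Every atom symbol written in the SMILES (organic subset) is one heavy atom; implicit H are not written.
Heavy atoms by element → Br:1, C:7, F:2, N:1, O:3.
Total: 14.

14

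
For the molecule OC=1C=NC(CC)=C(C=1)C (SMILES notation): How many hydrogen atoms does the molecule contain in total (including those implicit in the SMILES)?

11

Walk through each heavy atom and fill implicit hydrogens from standard valence (C 4, N 3, O 2, S 2, halogen 1):
  atom 1: O, bond orders sum to 1 (valence 2) → 1 H
  atom 2: C, bond orders sum to 4 (valence 4) → 0 H
  atom 3: C, bond orders sum to 3 (valence 4) → 1 H
  atom 4: N, bond orders sum to 3 (valence 3) → 0 H
  atom 5: C, bond orders sum to 4 (valence 4) → 0 H
  atom 6: C, bond orders sum to 2 (valence 4) → 2 H
  atom 7: C, bond orders sum to 1 (valence 4) → 3 H
  atom 8: C, bond orders sum to 4 (valence 4) → 0 H
  atom 9: C, bond orders sum to 3 (valence 4) → 1 H
  atom 10: C, bond orders sum to 1 (valence 4) → 3 H
Total hydrogens: 11.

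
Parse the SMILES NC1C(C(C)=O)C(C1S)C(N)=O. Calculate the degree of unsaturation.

Degree of unsaturation = (number of rings) + (number of π bonds).
Ring closures in the SMILES: 1.
π bonds: 2 double bonds (each 1 DoU) → 2 DoU from unsaturation.
Total DoU = 1 + 2 = 3.

3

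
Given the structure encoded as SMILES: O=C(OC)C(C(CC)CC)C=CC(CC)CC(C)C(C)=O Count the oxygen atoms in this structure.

Scan the SMILES for O atoms (remember two-letter symbols like Cl and Br are single atoms).
Oxygen count: 3.

3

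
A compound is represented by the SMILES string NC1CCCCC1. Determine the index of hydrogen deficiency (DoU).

Degree of unsaturation = (number of rings) + (number of π bonds).
Ring closures in the SMILES: 1.
π bonds: none → 0 DoU from unsaturation.
Total DoU = 1 + 0 = 1.

1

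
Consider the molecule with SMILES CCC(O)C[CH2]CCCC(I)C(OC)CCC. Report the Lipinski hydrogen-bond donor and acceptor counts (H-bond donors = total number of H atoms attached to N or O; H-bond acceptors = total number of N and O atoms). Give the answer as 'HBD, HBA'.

Donors: find every N or O and count the H atoms it carries.
  atom 4 (O): bond orders sum to 1 → 1 H
  atom 13 (O): bond orders sum to 2 → 0 H
Lipinski HBD = 1.
Acceptors: N atoms = 0, O atoms = 2 → HBA = 2.

1, 2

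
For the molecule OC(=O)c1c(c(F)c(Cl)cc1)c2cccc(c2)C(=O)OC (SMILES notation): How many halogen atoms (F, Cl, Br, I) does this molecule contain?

2

Halogen atoms appear at heavy-atom positions 7, 9 (1×Cl, 1×F).
Other groups present: 1 carboxylic acid, 1 ester.
Halogen count: 2.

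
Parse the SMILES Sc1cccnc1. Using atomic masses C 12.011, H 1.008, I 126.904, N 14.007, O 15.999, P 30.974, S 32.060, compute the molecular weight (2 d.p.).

111.16 g/mol

First, the molecular formula is C5H5NS (counting implicit H from valence).
  C: 5 × 12.011 = 60.055
  H: 5 × 1.008 = 5.040
  N: 1 × 14.007 = 14.007
  S: 1 × 32.060 = 32.060
Sum: 5×12.011 + 5×1.008 + 1×14.007 + 1×32.060 = 111.162 → 111.16 g/mol.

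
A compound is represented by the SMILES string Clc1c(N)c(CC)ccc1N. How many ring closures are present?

1

In SMILES, each pair of matching ring-closure digits denotes one ring-closing bond; the number of such bonds equals the number of independent rings.
Ring-closure bonds here: 1.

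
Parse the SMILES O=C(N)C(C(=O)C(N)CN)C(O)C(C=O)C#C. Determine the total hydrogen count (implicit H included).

Walk through each heavy atom and fill implicit hydrogens from standard valence (C 4, N 3, O 2, S 2, halogen 1):
  atom 1: O, bond orders sum to 2 (valence 2) → 0 H
  atom 2: C, bond orders sum to 4 (valence 4) → 0 H
  atom 3: N, bond orders sum to 1 (valence 3) → 2 H
  atom 4: C, bond orders sum to 3 (valence 4) → 1 H
  atom 5: C, bond orders sum to 4 (valence 4) → 0 H
  atom 6: O, bond orders sum to 2 (valence 2) → 0 H
  atom 7: C, bond orders sum to 3 (valence 4) → 1 H
  atom 8: N, bond orders sum to 1 (valence 3) → 2 H
  atom 9: C, bond orders sum to 2 (valence 4) → 2 H
  atom 10: N, bond orders sum to 1 (valence 3) → 2 H
  atom 11: C, bond orders sum to 3 (valence 4) → 1 H
  atom 12: O, bond orders sum to 1 (valence 2) → 1 H
  atom 13: C, bond orders sum to 3 (valence 4) → 1 H
  atom 14: C, bond orders sum to 3 (valence 4) → 1 H
  atom 15: O, bond orders sum to 2 (valence 2) → 0 H
  atom 16: C, bond orders sum to 4 (valence 4) → 0 H
  atom 17: C, bond orders sum to 3 (valence 4) → 1 H
Total hydrogens: 15.

15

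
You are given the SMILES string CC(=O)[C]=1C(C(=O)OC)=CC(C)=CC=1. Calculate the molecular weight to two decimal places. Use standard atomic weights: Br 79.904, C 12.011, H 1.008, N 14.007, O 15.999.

First, the molecular formula is C11H12O3 (counting implicit H from valence).
  C: 11 × 12.011 = 132.121
  H: 12 × 1.008 = 12.096
  O: 3 × 15.999 = 47.997
Sum: 11×12.011 + 12×1.008 + 3×15.999 = 192.214 → 192.21 g/mol.

192.21 g/mol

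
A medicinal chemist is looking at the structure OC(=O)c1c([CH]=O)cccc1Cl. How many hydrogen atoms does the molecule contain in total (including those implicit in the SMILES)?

Walk through each heavy atom and fill implicit hydrogens from standard valence (C 4, N 3, O 2, S 2, halogen 1); for lowercase aromatic atoms, an aromatic c carries 1 H when it has two neighbours and 0 H with three, and aromatic n carries 0 H:
  atom 1: O, bond orders sum to 1 (valence 2) → 1 H
  atom 2: C, bond orders sum to 4 (valence 4) → 0 H
  atom 3: O, bond orders sum to 2 (valence 2) → 0 H
  atom 4: aromatic c, 3 neighbours → 0 H
  atom 5: aromatic c, 3 neighbours → 0 H
  atom 6: C with explicit H count 1
  atom 7: O, bond orders sum to 2 (valence 2) → 0 H
  atom 8: aromatic c, 2 neighbours → 1 H
  atom 9: aromatic c, 2 neighbours → 1 H
  atom 10: aromatic c, 2 neighbours → 1 H
  atom 11: aromatic c, 3 neighbours → 0 H
  atom 12: Cl (halogen, monovalent) → 0 H
Total hydrogens: 5.

5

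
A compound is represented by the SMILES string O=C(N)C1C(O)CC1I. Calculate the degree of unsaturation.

2

Degree of unsaturation = (number of rings) + (number of π bonds).
Ring closures in the SMILES: 1.
π bonds: 1 double bond (each 1 DoU) → 1 DoU from unsaturation.
Total DoU = 1 + 1 = 2.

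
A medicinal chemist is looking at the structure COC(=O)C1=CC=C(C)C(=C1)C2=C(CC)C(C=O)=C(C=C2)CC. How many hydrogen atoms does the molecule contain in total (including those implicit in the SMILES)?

22

Walk through each heavy atom and fill implicit hydrogens from standard valence (C 4, N 3, O 2, S 2, halogen 1):
  atom 1: C, bond orders sum to 1 (valence 4) → 3 H
  atom 2: O, bond orders sum to 2 (valence 2) → 0 H
  atom 3: C, bond orders sum to 4 (valence 4) → 0 H
  atom 4: O, bond orders sum to 2 (valence 2) → 0 H
  atom 5: C, bond orders sum to 4 (valence 4) → 0 H
  atom 6: C, bond orders sum to 3 (valence 4) → 1 H
  atom 7: C, bond orders sum to 3 (valence 4) → 1 H
  atom 8: C, bond orders sum to 4 (valence 4) → 0 H
  atom 9: C, bond orders sum to 1 (valence 4) → 3 H
  atom 10: C, bond orders sum to 4 (valence 4) → 0 H
  atom 11: C, bond orders sum to 3 (valence 4) → 1 H
  atom 12: C, bond orders sum to 4 (valence 4) → 0 H
  atom 13: C, bond orders sum to 4 (valence 4) → 0 H
  atom 14: C, bond orders sum to 2 (valence 4) → 2 H
  atom 15: C, bond orders sum to 1 (valence 4) → 3 H
  atom 16: C, bond orders sum to 4 (valence 4) → 0 H
  atom 17: C, bond orders sum to 3 (valence 4) → 1 H
  atom 18: O, bond orders sum to 2 (valence 2) → 0 H
  atom 19: C, bond orders sum to 4 (valence 4) → 0 H
  atom 20: C, bond orders sum to 3 (valence 4) → 1 H
  atom 21: C, bond orders sum to 3 (valence 4) → 1 H
  atom 22: C, bond orders sum to 2 (valence 4) → 2 H
  atom 23: C, bond orders sum to 1 (valence 4) → 3 H
Total hydrogens: 22.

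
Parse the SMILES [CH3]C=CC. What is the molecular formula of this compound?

C4H8

Walk through each heavy atom and fill implicit hydrogens from standard valence (C 4, N 3, O 2, S 2, halogen 1):
  atom 1: C with explicit H count 3
  atom 2: C, bond orders sum to 3 (valence 4) → 1 H
  atom 3: C, bond orders sum to 3 (valence 4) → 1 H
  atom 4: C, bond orders sum to 1 (valence 4) → 3 H
Totals → C:4, H:8.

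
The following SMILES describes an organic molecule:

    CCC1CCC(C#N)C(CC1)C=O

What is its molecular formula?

Walk through each heavy atom and fill implicit hydrogens from standard valence (C 4, N 3, O 2, S 2, halogen 1):
  atom 1: C, bond orders sum to 1 (valence 4) → 3 H
  atom 2: C, bond orders sum to 2 (valence 4) → 2 H
  atom 3: C, bond orders sum to 3 (valence 4) → 1 H
  atom 4: C, bond orders sum to 2 (valence 4) → 2 H
  atom 5: C, bond orders sum to 2 (valence 4) → 2 H
  atom 6: C, bond orders sum to 3 (valence 4) → 1 H
  atom 7: C, bond orders sum to 4 (valence 4) → 0 H
  atom 8: N, bond orders sum to 3 (valence 3) → 0 H
  atom 9: C, bond orders sum to 3 (valence 4) → 1 H
  atom 10: C, bond orders sum to 2 (valence 4) → 2 H
  atom 11: C, bond orders sum to 2 (valence 4) → 2 H
  atom 12: C, bond orders sum to 3 (valence 4) → 1 H
  atom 13: O, bond orders sum to 2 (valence 2) → 0 H
Totals → C:11, H:17, N:1, O:1.

C11H17NO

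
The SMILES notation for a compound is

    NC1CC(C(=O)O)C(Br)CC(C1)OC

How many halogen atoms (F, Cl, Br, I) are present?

Halogen atoms appear at heavy-atom position 9 (1×Br).
Other groups present: 1 carboxylic acid, 1 ether, 1 primary amine.
Halogen count: 1.

1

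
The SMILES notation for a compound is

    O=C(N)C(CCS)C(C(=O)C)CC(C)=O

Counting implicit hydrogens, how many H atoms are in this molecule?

17

Walk through each heavy atom and fill implicit hydrogens from standard valence (C 4, N 3, O 2, S 2, halogen 1):
  atom 1: O, bond orders sum to 2 (valence 2) → 0 H
  atom 2: C, bond orders sum to 4 (valence 4) → 0 H
  atom 3: N, bond orders sum to 1 (valence 3) → 2 H
  atom 4: C, bond orders sum to 3 (valence 4) → 1 H
  atom 5: C, bond orders sum to 2 (valence 4) → 2 H
  atom 6: C, bond orders sum to 2 (valence 4) → 2 H
  atom 7: S, bond orders sum to 1 (valence 2) → 1 H
  atom 8: C, bond orders sum to 3 (valence 4) → 1 H
  atom 9: C, bond orders sum to 4 (valence 4) → 0 H
  atom 10: O, bond orders sum to 2 (valence 2) → 0 H
  atom 11: C, bond orders sum to 1 (valence 4) → 3 H
  atom 12: C, bond orders sum to 2 (valence 4) → 2 H
  atom 13: C, bond orders sum to 4 (valence 4) → 0 H
  atom 14: C, bond orders sum to 1 (valence 4) → 3 H
  atom 15: O, bond orders sum to 2 (valence 2) → 0 H
Total hydrogens: 17.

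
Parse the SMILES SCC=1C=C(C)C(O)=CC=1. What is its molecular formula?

C8H10OS

Walk through each heavy atom and fill implicit hydrogens from standard valence (C 4, N 3, O 2, S 2, halogen 1):
  atom 1: S, bond orders sum to 1 (valence 2) → 1 H
  atom 2: C, bond orders sum to 2 (valence 4) → 2 H
  atom 3: C, bond orders sum to 4 (valence 4) → 0 H
  atom 4: C, bond orders sum to 3 (valence 4) → 1 H
  atom 5: C, bond orders sum to 4 (valence 4) → 0 H
  atom 6: C, bond orders sum to 1 (valence 4) → 3 H
  atom 7: C, bond orders sum to 4 (valence 4) → 0 H
  atom 8: O, bond orders sum to 1 (valence 2) → 1 H
  atom 9: C, bond orders sum to 3 (valence 4) → 1 H
  atom 10: C, bond orders sum to 3 (valence 4) → 1 H
Totals → C:8, H:10, O:1, S:1.
In Hill order: C8H10OS.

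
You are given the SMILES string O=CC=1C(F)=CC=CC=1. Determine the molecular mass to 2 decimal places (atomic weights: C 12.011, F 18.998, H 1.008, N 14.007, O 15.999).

124.11 g/mol

First, the molecular formula is C7H5FO (counting implicit H from valence).
  C: 7 × 12.011 = 84.077
  F: 1 × 18.998 = 18.998
  H: 5 × 1.008 = 5.040
  O: 1 × 15.999 = 15.999
Sum: 7×12.011 + 1×18.998 + 5×1.008 + 1×15.999 = 124.114 → 124.11 g/mol.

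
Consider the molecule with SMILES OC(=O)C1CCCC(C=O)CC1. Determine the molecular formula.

Walk through each heavy atom and fill implicit hydrogens from standard valence (C 4, N 3, O 2, S 2, halogen 1):
  atom 1: O, bond orders sum to 1 (valence 2) → 1 H
  atom 2: C, bond orders sum to 4 (valence 4) → 0 H
  atom 3: O, bond orders sum to 2 (valence 2) → 0 H
  atom 4: C, bond orders sum to 3 (valence 4) → 1 H
  atom 5: C, bond orders sum to 2 (valence 4) → 2 H
  atom 6: C, bond orders sum to 2 (valence 4) → 2 H
  atom 7: C, bond orders sum to 2 (valence 4) → 2 H
  atom 8: C, bond orders sum to 3 (valence 4) → 1 H
  atom 9: C, bond orders sum to 3 (valence 4) → 1 H
  atom 10: O, bond orders sum to 2 (valence 2) → 0 H
  atom 11: C, bond orders sum to 2 (valence 4) → 2 H
  atom 12: C, bond orders sum to 2 (valence 4) → 2 H
Totals → C:9, H:14, O:3.
In Hill order: C9H14O3.

C9H14O3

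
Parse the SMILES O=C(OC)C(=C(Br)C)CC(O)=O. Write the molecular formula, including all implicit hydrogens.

C7H9BrO4

Walk through each heavy atom and fill implicit hydrogens from standard valence (C 4, N 3, O 2, S 2, halogen 1):
  atom 1: O, bond orders sum to 2 (valence 2) → 0 H
  atom 2: C, bond orders sum to 4 (valence 4) → 0 H
  atom 3: O, bond orders sum to 2 (valence 2) → 0 H
  atom 4: C, bond orders sum to 1 (valence 4) → 3 H
  atom 5: C, bond orders sum to 4 (valence 4) → 0 H
  atom 6: C, bond orders sum to 4 (valence 4) → 0 H
  atom 7: Br (halogen, monovalent) → 0 H
  atom 8: C, bond orders sum to 1 (valence 4) → 3 H
  atom 9: C, bond orders sum to 2 (valence 4) → 2 H
  atom 10: C, bond orders sum to 4 (valence 4) → 0 H
  atom 11: O, bond orders sum to 1 (valence 2) → 1 H
  atom 12: O, bond orders sum to 2 (valence 2) → 0 H
Totals → C:7, H:9, Br:1, O:4.
In Hill order: C7H9BrO4.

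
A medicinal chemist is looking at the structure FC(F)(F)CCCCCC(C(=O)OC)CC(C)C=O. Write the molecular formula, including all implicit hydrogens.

C13H21F3O3

Walk through each heavy atom and fill implicit hydrogens from standard valence (C 4, N 3, O 2, S 2, halogen 1):
  atom 1: F (halogen, monovalent) → 0 H
  atom 2: C, bond orders sum to 4 (valence 4) → 0 H
  atom 3: F (halogen, monovalent) → 0 H
  atom 4: F (halogen, monovalent) → 0 H
  atom 5: C, bond orders sum to 2 (valence 4) → 2 H
  atom 6: C, bond orders sum to 2 (valence 4) → 2 H
  atom 7: C, bond orders sum to 2 (valence 4) → 2 H
  atom 8: C, bond orders sum to 2 (valence 4) → 2 H
  atom 9: C, bond orders sum to 2 (valence 4) → 2 H
  atom 10: C, bond orders sum to 3 (valence 4) → 1 H
  atom 11: C, bond orders sum to 4 (valence 4) → 0 H
  atom 12: O, bond orders sum to 2 (valence 2) → 0 H
  atom 13: O, bond orders sum to 2 (valence 2) → 0 H
  atom 14: C, bond orders sum to 1 (valence 4) → 3 H
  atom 15: C, bond orders sum to 2 (valence 4) → 2 H
  atom 16: C, bond orders sum to 3 (valence 4) → 1 H
  atom 17: C, bond orders sum to 1 (valence 4) → 3 H
  atom 18: C, bond orders sum to 3 (valence 4) → 1 H
  atom 19: O, bond orders sum to 2 (valence 2) → 0 H
Totals → C:13, H:21, F:3, O:3.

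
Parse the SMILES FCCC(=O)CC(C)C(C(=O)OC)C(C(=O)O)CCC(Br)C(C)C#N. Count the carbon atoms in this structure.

Count every carbon token in the SMILES (each C, including those in ring-closure positions and inside branches).
Carbon count: 17.

17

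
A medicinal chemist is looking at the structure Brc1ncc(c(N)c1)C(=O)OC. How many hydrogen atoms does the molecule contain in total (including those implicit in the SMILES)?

Walk through each heavy atom and fill implicit hydrogens from standard valence (C 4, N 3, O 2, S 2, halogen 1); for lowercase aromatic atoms, an aromatic c carries 1 H when it has two neighbours and 0 H with three, and aromatic n carries 0 H:
  atom 1: Br (halogen, monovalent) → 0 H
  atom 2: aromatic c, 3 neighbours → 0 H
  atom 3: aromatic n, 2 neighbours → 0 H
  atom 4: aromatic c, 2 neighbours → 1 H
  atom 5: aromatic c, 3 neighbours → 0 H
  atom 6: aromatic c, 3 neighbours → 0 H
  atom 7: N, bond orders sum to 1 (valence 3) → 2 H
  atom 8: aromatic c, 2 neighbours → 1 H
  atom 9: C, bond orders sum to 4 (valence 4) → 0 H
  atom 10: O, bond orders sum to 2 (valence 2) → 0 H
  atom 11: O, bond orders sum to 2 (valence 2) → 0 H
  atom 12: C, bond orders sum to 1 (valence 4) → 3 H
Total hydrogens: 7.

7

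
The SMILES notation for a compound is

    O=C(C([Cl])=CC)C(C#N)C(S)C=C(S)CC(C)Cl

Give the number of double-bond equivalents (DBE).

Degree of unsaturation = (number of rings) + (number of π bonds).
Ring closures in the SMILES: 0.
π bonds: 3 double bonds (each 1 DoU), 1 triple bond (each 2 DoU) → 5 DoU from unsaturation.
Total DoU = 0 + 5 = 5.

5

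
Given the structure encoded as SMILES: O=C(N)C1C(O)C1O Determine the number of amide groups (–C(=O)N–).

The amide motif appears at heavy-atom position 2 in the SMILES.
Other groups present: 2 hydroxyl.
Amide count: 1.

1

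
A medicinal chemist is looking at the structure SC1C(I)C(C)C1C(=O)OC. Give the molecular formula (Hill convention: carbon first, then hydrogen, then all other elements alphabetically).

Walk through each heavy atom and fill implicit hydrogens from standard valence (C 4, N 3, O 2, S 2, halogen 1):
  atom 1: S, bond orders sum to 1 (valence 2) → 1 H
  atom 2: C, bond orders sum to 3 (valence 4) → 1 H
  atom 3: C, bond orders sum to 3 (valence 4) → 1 H
  atom 4: I (halogen, monovalent) → 0 H
  atom 5: C, bond orders sum to 3 (valence 4) → 1 H
  atom 6: C, bond orders sum to 1 (valence 4) → 3 H
  atom 7: C, bond orders sum to 3 (valence 4) → 1 H
  atom 8: C, bond orders sum to 4 (valence 4) → 0 H
  atom 9: O, bond orders sum to 2 (valence 2) → 0 H
  atom 10: O, bond orders sum to 2 (valence 2) → 0 H
  atom 11: C, bond orders sum to 1 (valence 4) → 3 H
Totals → C:7, H:11, I:1, O:2, S:1.
In Hill order: C7H11IO2S.

C7H11IO2S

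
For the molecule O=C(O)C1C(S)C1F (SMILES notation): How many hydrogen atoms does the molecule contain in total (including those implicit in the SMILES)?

5

Walk through each heavy atom and fill implicit hydrogens from standard valence (C 4, N 3, O 2, S 2, halogen 1):
  atom 1: O, bond orders sum to 2 (valence 2) → 0 H
  atom 2: C, bond orders sum to 4 (valence 4) → 0 H
  atom 3: O, bond orders sum to 1 (valence 2) → 1 H
  atom 4: C, bond orders sum to 3 (valence 4) → 1 H
  atom 5: C, bond orders sum to 3 (valence 4) → 1 H
  atom 6: S, bond orders sum to 1 (valence 2) → 1 H
  atom 7: C, bond orders sum to 3 (valence 4) → 1 H
  atom 8: F (halogen, monovalent) → 0 H
Total hydrogens: 5.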